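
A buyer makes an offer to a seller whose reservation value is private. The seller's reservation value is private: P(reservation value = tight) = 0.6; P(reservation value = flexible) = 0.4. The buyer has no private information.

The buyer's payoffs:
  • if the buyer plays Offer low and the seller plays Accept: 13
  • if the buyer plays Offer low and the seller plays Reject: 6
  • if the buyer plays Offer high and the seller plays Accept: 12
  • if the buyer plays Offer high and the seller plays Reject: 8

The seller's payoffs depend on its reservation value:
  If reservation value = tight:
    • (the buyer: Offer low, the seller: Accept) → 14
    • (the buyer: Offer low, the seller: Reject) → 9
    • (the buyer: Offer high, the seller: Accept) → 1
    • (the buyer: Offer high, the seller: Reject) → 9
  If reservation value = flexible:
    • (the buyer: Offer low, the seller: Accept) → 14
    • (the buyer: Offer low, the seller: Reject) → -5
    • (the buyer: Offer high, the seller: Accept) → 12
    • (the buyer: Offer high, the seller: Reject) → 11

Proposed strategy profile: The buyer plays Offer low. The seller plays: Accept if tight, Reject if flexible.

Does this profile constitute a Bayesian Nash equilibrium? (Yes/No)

The buyer plays Offer low: E[Offer low] = 0.6·(13) + 0.4·(6) = 10.2; E[Offer high] = 10.4. Not best-responding. ✗
The seller (reservation value tight), facing Offer low: Accept gives 14, Reject gives 9. Proposed Accept is best. ✓
The seller (reservation value flexible), facing Offer low: Accept gives 14, Reject gives -5. Proposed Reject is not best — profitable deviation exists. ✗

No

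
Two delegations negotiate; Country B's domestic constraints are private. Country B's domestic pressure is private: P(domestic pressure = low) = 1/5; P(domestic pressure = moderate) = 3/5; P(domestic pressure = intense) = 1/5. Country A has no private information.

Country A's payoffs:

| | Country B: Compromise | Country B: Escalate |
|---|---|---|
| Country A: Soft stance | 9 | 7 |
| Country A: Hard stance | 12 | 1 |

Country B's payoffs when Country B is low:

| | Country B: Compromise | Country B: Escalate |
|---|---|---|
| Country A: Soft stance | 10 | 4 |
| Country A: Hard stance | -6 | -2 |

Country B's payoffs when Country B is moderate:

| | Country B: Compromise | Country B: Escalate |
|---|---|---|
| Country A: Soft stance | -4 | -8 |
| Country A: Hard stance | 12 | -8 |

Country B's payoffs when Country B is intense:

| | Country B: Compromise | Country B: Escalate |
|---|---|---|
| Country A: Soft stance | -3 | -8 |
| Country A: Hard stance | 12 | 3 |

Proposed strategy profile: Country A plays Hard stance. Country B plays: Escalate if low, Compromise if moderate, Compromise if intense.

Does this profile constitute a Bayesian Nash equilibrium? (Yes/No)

Yes

Country A plays Hard stance: E[Hard stance] = 1/5·(1) + 3/5·(12) + 1/5·(12) = 49/5; E[Soft stance] = 43/5. Best-responding. ✓
Country B (domestic pressure low), facing Hard stance: Compromise gives -6, Escalate gives -2. Proposed Escalate is best. ✓
Country B (domestic pressure moderate), facing Hard stance: Compromise gives 12, Escalate gives -8. Proposed Compromise is best. ✓
Country B (domestic pressure intense), facing Hard stance: Compromise gives 12, Escalate gives 3. Proposed Compromise is best. ✓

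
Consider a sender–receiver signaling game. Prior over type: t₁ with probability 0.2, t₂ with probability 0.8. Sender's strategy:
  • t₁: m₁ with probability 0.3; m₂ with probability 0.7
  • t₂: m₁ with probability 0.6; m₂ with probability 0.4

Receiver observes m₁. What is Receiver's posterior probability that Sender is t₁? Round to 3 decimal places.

P(m₁) = 0.2·0.3 + 0.8·0.6 = 0.54
P(t₁ | m₁) = (0.2·0.3) / 0.54 = 0.06 / 0.54 = 0.111111

0.111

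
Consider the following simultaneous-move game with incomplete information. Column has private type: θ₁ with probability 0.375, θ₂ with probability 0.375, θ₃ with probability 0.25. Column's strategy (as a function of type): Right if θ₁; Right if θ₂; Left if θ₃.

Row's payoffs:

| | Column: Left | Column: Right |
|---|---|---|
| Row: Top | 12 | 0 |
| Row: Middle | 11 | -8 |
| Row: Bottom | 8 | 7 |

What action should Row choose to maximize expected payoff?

Bottom

Compute Row's expected payoff for each action, taking the expectation over Column's type.
E[Top] = 0.375·(0) + 0.375·(0) + 0.25·(12) = 3
E[Middle] = 0.375·(-8) + 0.375·(-8) + 0.25·(11) = -3.25
E[Bottom] = 0.375·(7) + 0.375·(7) + 0.25·(8) = 7.25
Best response: Bottom (7.25 is the largest).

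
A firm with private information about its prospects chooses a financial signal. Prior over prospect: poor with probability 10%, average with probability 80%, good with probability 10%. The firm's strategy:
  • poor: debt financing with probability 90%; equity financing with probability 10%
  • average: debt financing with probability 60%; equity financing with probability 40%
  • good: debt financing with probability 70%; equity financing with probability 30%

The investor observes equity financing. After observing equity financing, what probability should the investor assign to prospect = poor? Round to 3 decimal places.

Apply Bayes' rule using the sender's strategy as the likelihood.
P(equity financing) = 0.1·0.1 + 0.8·0.4 + 0.1·0.3 = 0.36
P(poor | equity financing) = (0.1·0.1) / 0.36 = 0.01 / 0.36 = 0.0277778

0.028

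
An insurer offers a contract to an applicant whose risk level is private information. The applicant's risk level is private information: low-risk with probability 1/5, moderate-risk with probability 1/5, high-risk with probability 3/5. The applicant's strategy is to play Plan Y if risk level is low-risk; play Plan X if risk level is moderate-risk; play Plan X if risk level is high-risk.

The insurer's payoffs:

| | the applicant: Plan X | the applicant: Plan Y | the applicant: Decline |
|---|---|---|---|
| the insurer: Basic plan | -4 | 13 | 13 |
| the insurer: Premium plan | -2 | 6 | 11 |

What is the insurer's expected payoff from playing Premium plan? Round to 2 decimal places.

-0.40

E[Premium plan] = 1/5·6 + 1/5·(-2) + 3/5·(-2) = 6/5 + (-2/5) + (-6/5) = -2/5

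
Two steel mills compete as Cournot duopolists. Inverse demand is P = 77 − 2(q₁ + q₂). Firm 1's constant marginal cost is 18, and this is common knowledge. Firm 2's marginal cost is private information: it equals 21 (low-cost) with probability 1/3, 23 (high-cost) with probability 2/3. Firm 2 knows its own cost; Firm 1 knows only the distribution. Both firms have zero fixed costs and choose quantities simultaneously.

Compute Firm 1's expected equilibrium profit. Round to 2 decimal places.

222.84

Type-c best response for Firm 2: q₂(c) = (77 − c)/4 − q₁/2.
Firm 1 maximizes expected profit; its first-order condition is 77 − 4q₁ − 2E[q₂] − 18 = 0.
Substituting E[q₂] and solving: E[c₂] = 22.3333, so q₁ = (77 − 2·18 + 22.3333)/6 = 10.5556.
E[P] = 77 − 2·(q₁ + E[q₂]) = 39.1111; Firm 1's expected profit = (E[P] − 18)·q₁ = (39.1111 − 18)·10.5556 = 222.84.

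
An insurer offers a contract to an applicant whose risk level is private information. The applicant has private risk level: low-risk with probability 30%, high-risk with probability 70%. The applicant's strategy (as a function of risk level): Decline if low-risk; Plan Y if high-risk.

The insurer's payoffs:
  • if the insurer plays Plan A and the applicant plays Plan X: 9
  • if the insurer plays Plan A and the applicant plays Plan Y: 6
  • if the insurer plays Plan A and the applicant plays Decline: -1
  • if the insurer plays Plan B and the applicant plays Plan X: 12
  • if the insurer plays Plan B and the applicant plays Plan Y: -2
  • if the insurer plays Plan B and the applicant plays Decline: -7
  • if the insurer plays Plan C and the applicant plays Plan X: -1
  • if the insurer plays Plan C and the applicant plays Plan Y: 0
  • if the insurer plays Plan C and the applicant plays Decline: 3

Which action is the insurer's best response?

Plan A

E[Plan A] = 0.3·(-1) + 0.7·(6) = 3.9
E[Plan B] = 0.3·(-7) + 0.7·(-2) = -3.5
E[Plan C] = 0.3·(3) + 0.7·(0) = 0.9
Best response: Plan A (3.9 is the largest).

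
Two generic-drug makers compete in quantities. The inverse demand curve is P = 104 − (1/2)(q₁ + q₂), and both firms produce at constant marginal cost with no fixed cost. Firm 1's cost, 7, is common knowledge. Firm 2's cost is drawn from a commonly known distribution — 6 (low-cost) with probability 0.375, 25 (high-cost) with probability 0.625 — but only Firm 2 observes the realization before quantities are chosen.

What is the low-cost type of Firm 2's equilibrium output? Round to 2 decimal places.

Type-c best response for Firm 2: q₂(c) = (104 − c) − q₁/2.
Firm 1 maximizes expected profit; its first-order condition is 104 − q₁ − (1/2)E[q₂] − 7 = 0.
Substituting E[q₂] and solving: E[c₂] = 17.875, so q₁ = (104 − 2·7 + 17.875)/(3/2) = 71.9167.
q₂(low-cost) = (104 − 6 − (1/2)·71.9167) = 62.0417.

62.04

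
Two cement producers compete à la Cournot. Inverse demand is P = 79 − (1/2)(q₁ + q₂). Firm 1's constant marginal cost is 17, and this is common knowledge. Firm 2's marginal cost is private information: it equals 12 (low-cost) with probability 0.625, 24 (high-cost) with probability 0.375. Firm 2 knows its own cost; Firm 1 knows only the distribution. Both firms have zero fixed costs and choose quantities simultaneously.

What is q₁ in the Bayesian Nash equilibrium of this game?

Each type of Firm 2 best-responds to q₁; Firm 1 best-responds to the expected q₂ over Firm 2's types.
Firm 2 with cost c maximizes (79 − (1/2)(q₁+q₂) − c)·q₂, giving q₂(c) = (79 − c − (1/2)q₁).
E[c₂] = 0.625·12 + 0.375·24 = 16.5
Firm 1's FOC against E[q₂] yields q₁ = (79 − 2·17 + E[c₂])/(3/2) = (79 − 34 + 16.5)/(3/2) = 41.

41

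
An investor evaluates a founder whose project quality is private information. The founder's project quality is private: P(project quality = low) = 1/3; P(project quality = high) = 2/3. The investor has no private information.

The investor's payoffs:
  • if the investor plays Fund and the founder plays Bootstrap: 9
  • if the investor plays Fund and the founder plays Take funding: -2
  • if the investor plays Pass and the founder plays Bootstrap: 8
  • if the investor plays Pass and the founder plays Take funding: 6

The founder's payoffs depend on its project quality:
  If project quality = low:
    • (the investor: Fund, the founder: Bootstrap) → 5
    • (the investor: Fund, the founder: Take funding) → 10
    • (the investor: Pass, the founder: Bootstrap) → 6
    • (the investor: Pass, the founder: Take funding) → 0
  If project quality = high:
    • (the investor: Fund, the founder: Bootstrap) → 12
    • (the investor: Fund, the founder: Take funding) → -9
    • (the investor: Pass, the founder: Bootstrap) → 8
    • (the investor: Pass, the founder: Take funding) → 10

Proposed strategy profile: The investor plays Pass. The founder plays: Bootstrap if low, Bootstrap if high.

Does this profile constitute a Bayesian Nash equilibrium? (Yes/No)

No

The investor plays Pass: E[Pass] = 1/3·(8) + 2/3·(8) = 8; E[Fund] = 9. Not best-responding. ✗
The founder (project quality low), facing Pass: Bootstrap gives 6, Take funding gives 0. Proposed Bootstrap is best. ✓
The founder (project quality high), facing Pass: Bootstrap gives 8, Take funding gives 10. Proposed Bootstrap is not best — profitable deviation exists. ✗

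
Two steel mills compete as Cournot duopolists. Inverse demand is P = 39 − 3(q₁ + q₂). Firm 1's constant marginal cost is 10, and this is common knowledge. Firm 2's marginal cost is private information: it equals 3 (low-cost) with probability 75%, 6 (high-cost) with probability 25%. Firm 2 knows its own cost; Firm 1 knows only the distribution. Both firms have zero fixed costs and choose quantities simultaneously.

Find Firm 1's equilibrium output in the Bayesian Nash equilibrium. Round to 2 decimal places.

Firm 2 with cost c maximizes (39 − 3(q₁+q₂) − c)·q₂, giving q₂(c) = (39 − c − 3q₁)/6.
E[c₂] = 0.75·3 + 0.25·6 = 3.75
Firm 1's FOC against E[q₂] yields q₁ = (39 − 2·10 + E[c₂])/9 = (39 − 20 + 3.75)/9 = 2.52778.

2.53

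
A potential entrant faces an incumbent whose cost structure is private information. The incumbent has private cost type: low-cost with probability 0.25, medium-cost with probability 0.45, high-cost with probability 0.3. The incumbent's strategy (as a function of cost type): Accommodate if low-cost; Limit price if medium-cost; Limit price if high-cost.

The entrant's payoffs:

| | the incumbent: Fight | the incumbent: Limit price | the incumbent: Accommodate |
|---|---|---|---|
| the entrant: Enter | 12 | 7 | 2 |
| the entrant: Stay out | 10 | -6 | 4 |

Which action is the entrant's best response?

Enter

E[Enter] = 0.25·(2) + 0.45·(7) + 0.3·(7) = 5.75
E[Stay out] = 0.25·(4) + 0.45·(-6) + 0.3·(-6) = -3.5
Best response: Enter (5.75 is the largest).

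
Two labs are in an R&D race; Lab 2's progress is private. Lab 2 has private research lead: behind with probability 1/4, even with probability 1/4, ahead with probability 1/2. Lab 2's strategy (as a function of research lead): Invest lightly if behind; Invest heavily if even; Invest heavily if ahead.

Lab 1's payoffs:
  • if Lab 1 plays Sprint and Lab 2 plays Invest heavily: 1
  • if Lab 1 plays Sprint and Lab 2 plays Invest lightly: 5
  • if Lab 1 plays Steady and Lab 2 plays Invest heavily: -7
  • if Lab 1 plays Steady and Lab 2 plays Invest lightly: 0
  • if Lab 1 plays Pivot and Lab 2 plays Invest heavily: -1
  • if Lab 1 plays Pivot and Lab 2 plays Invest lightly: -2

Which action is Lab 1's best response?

E[Sprint] = 1/4·(5) + 1/4·(1) + 1/2·(1) = 2
E[Steady] = 1/4·(0) + 1/4·(-7) + 1/2·(-7) = -21/4
E[Pivot] = 1/4·(-2) + 1/4·(-1) + 1/2·(-1) = -5/4
Best response: Sprint (2 is the largest).

Sprint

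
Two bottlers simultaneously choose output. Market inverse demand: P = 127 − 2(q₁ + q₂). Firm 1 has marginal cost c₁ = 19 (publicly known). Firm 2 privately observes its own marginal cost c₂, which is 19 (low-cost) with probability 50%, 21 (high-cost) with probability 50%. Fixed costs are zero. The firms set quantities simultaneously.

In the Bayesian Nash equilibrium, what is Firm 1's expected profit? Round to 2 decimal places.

660.06

Type-c best response for Firm 2: q₂(c) = (127 − c)/4 − q₁/2.
Firm 1 maximizes expected profit; its first-order condition is 127 − 4q₁ − 2E[q₂] − 19 = 0.
Substituting E[q₂] and solving: E[c₂] = 20, so q₁ = (127 − 2·19 + 20)/6 = 18.1667.
E[P] = 127 − 2·(q₁ + E[q₂]) = 55.3333; Firm 1's expected profit = (E[P] − 19)·q₁ = (55.3333 − 19)·18.1667 = 660.056.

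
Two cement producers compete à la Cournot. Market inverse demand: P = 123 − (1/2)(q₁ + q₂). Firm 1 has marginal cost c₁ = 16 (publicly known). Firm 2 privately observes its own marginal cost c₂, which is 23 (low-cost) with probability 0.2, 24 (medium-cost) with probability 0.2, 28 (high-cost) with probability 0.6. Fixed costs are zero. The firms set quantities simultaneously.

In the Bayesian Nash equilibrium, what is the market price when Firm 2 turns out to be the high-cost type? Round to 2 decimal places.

55.97

Type-c best response for Firm 2: q₂(c) = (123 − c) − q₁/2.
Firm 1 maximizes expected profit; its first-order condition is 123 − q₁ − (1/2)E[q₂] − 16 = 0.
Substituting E[q₂] and solving: E[c₂] = 26.2, so q₁ = (123 − 2·16 + 26.2)/(3/2) = 78.1333.
q₂(high-cost) = 55.9333, so P = 123 − (1/2)·(78.1333 + 55.9333) = 55.9667.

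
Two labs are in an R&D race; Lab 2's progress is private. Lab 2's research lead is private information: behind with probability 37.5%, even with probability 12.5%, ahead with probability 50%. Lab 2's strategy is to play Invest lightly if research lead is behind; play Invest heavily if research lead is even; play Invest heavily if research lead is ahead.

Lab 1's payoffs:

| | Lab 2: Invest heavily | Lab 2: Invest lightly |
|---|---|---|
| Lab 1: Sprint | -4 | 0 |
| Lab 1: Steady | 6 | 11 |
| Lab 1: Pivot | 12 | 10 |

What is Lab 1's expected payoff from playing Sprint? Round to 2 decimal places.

E[Sprint] = 0.375·0 + 0.125·(-4) + 0.5·(-4) = 0 + (-0.5) + (-2) = -2.5

-2.50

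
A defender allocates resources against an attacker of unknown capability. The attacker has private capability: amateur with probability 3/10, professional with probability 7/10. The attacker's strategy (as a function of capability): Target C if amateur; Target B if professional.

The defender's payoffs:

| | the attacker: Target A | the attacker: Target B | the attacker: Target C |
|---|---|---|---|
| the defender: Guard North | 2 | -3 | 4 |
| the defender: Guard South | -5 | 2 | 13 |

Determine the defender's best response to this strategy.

E[Guard North] = 3/10·(4) + 7/10·(-3) = -9/10
E[Guard South] = 3/10·(13) + 7/10·(2) = 53/10
Best response: Guard South (53/10 is the largest).

Guard South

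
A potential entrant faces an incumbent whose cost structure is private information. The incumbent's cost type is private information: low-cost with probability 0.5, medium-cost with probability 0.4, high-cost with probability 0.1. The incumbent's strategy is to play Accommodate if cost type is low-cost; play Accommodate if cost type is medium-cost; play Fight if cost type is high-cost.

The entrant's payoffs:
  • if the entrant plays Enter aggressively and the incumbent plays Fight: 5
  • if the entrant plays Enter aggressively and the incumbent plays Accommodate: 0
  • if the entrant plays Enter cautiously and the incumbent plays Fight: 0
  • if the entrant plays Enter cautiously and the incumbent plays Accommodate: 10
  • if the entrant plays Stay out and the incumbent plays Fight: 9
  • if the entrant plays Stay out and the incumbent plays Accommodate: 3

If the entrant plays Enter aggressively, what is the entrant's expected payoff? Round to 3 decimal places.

0.500

E[Enter aggressively] = 0.5·0 + 0.4·0 + 0.1·5 = 0 + 0 + 0.5 = 0.5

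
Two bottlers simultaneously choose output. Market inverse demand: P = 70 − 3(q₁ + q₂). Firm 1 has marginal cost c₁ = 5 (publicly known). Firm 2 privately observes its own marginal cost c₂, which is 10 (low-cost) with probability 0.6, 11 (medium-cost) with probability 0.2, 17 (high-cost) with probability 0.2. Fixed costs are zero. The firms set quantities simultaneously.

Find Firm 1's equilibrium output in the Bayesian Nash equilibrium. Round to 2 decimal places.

7.96

Firm 2 with cost c maximizes (70 − 3(q₁+q₂) − c)·q₂, giving q₂(c) = (70 − c − 3q₁)/6.
E[c₂] = 0.6·10 + 0.2·11 + 0.2·17 = 11.6
Firm 1's FOC against E[q₂] yields q₁ = (70 − 2·5 + E[c₂])/9 = (70 − 10 + 11.6)/9 = 7.95556.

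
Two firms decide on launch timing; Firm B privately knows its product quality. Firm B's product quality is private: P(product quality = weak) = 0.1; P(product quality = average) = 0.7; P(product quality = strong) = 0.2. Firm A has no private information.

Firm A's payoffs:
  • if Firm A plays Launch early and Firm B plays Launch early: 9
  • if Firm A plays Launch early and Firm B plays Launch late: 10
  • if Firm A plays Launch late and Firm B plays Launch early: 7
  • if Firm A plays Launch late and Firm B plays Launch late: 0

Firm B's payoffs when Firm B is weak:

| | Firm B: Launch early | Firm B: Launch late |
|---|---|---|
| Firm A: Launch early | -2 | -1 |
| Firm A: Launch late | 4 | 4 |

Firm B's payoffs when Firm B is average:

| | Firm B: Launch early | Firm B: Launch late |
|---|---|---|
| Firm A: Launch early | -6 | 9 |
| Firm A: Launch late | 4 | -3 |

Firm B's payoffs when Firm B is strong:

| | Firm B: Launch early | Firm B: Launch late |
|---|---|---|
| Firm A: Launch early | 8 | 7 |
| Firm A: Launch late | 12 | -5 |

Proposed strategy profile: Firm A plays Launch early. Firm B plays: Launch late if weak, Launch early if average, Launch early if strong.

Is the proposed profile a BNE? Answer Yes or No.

Firm A plays Launch early: E[Launch early] = 0.1·(10) + 0.7·(9) + 0.2·(9) = 9.1; E[Launch late] = 6.3. Best-responding. ✓
Firm B (product quality weak), facing Launch early: Launch early gives -2, Launch late gives -1. Proposed Launch late is best. ✓
Firm B (product quality average), facing Launch early: Launch early gives -6, Launch late gives 9. Proposed Launch early is not best — profitable deviation exists. ✗
Firm B (product quality strong), facing Launch early: Launch early gives 8, Launch late gives 7. Proposed Launch early is best. ✓

No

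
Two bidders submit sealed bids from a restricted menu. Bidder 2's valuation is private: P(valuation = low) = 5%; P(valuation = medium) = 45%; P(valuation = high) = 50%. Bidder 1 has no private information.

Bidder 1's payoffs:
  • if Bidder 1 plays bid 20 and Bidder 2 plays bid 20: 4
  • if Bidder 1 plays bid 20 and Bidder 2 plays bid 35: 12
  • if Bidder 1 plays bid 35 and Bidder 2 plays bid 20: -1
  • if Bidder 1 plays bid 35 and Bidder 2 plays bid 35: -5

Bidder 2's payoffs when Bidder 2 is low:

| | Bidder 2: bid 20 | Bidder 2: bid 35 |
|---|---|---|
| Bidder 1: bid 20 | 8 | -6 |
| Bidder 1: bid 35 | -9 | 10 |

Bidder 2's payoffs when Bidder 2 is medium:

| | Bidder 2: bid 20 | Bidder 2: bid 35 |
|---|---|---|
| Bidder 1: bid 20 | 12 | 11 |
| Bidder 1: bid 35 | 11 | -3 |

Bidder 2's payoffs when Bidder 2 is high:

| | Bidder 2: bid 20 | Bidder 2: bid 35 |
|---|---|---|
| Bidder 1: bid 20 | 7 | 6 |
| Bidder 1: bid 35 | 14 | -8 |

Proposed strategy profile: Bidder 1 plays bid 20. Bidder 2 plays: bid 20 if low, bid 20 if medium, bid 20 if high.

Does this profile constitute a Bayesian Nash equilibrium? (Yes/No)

Bidder 1 plays bid 20: E[bid 20] = 0.05·(4) + 0.45·(4) + 0.5·(4) = 4; E[bid 35] = -1. Best-responding. ✓
Bidder 2 (valuation low), facing bid 20: bid 20 gives 8, bid 35 gives -6. Proposed bid 20 is best. ✓
Bidder 2 (valuation medium), facing bid 20: bid 20 gives 12, bid 35 gives 11. Proposed bid 20 is best. ✓
Bidder 2 (valuation high), facing bid 20: bid 20 gives 7, bid 35 gives 6. Proposed bid 20 is best. ✓

Yes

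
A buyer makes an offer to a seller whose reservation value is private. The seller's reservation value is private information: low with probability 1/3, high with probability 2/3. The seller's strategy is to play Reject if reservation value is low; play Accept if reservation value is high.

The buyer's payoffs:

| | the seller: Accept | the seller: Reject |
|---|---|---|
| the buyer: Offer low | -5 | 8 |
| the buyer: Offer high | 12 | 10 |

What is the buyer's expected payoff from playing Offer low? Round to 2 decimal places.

Take the expectation over the seller's reservation value, weighting each type's action by its prior probability.
E[Offer low] = 1/3·8 + 2/3·(-5) = 8/3 + (-10/3) = -2/3

-0.67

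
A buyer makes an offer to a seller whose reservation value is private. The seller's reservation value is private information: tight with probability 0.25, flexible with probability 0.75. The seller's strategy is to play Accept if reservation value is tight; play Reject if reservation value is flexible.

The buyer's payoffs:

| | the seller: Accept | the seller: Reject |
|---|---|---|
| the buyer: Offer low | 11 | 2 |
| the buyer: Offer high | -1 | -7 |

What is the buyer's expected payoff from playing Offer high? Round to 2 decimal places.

E[Offer high] = 0.25·(-1) + 0.75·(-7) = (-0.25) + (-5.25) = -5.5

-5.50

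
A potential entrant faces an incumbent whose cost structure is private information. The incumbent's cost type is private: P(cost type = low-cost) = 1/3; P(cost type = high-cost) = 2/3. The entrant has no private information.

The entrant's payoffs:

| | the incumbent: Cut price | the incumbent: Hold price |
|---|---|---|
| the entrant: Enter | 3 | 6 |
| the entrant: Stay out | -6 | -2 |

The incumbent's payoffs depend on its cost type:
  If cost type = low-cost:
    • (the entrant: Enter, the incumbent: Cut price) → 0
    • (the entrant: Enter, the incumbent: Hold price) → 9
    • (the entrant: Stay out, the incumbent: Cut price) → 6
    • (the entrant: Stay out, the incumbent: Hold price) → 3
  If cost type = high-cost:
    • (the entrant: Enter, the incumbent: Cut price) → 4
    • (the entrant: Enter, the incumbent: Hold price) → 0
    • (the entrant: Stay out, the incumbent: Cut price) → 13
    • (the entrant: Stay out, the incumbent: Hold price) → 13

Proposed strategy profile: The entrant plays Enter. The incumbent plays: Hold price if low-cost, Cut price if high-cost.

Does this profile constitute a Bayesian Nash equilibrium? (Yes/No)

Yes

The entrant plays Enter: E[Enter] = 1/3·(6) + 2/3·(3) = 4; E[Stay out] = -14/3. Best-responding. ✓
The incumbent (cost type low-cost), facing Enter: Cut price gives 0, Hold price gives 9. Proposed Hold price is best. ✓
The incumbent (cost type high-cost), facing Enter: Cut price gives 4, Hold price gives 0. Proposed Cut price is best. ✓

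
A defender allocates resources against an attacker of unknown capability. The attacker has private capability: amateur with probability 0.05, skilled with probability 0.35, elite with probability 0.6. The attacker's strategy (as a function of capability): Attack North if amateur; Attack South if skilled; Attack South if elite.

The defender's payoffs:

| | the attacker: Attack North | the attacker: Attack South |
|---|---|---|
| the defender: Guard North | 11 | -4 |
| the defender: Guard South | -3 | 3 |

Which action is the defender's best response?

Compute the defender's expected payoff for each action, taking the expectation over the attacker's type.
E[Guard North] = 0.05·(11) + 0.35·(-4) + 0.6·(-4) = -3.25
E[Guard South] = 0.05·(-3) + 0.35·(3) + 0.6·(3) = 2.7
Best response: Guard South (2.7 is the largest).

Guard South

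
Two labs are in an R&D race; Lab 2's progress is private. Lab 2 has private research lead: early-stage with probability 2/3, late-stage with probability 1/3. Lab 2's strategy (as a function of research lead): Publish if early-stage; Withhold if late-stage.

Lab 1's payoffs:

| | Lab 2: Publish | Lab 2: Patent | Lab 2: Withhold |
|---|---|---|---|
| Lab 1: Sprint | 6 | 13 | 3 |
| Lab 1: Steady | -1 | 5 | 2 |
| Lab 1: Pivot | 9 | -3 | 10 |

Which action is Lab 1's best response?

Pivot

E[Sprint] = 2/3·(6) + 1/3·(3) = 5
E[Steady] = 2/3·(-1) + 1/3·(2) = 0
E[Pivot] = 2/3·(9) + 1/3·(10) = 28/3
Best response: Pivot (28/3 is the largest).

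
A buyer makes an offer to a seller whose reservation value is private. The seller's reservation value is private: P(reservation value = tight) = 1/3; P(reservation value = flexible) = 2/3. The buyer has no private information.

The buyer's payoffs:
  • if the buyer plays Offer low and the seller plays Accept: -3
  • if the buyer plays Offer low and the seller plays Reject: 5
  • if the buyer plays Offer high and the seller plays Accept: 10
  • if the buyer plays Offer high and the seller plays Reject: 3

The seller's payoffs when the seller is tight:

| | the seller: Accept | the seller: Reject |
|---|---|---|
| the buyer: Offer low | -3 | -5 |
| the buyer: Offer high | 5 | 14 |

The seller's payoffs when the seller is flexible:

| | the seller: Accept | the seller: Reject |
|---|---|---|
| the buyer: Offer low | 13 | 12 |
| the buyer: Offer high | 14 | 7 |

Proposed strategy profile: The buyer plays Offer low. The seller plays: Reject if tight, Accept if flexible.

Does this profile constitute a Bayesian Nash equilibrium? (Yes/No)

No

The buyer plays Offer low: E[Offer low] = 1/3·(5) + 2/3·(-3) = -1/3; E[Offer high] = 23/3. Not best-responding. ✗
The seller (reservation value tight), facing Offer low: Accept gives -3, Reject gives -5. Proposed Reject is not best — profitable deviation exists. ✗
The seller (reservation value flexible), facing Offer low: Accept gives 13, Reject gives 12. Proposed Accept is best. ✓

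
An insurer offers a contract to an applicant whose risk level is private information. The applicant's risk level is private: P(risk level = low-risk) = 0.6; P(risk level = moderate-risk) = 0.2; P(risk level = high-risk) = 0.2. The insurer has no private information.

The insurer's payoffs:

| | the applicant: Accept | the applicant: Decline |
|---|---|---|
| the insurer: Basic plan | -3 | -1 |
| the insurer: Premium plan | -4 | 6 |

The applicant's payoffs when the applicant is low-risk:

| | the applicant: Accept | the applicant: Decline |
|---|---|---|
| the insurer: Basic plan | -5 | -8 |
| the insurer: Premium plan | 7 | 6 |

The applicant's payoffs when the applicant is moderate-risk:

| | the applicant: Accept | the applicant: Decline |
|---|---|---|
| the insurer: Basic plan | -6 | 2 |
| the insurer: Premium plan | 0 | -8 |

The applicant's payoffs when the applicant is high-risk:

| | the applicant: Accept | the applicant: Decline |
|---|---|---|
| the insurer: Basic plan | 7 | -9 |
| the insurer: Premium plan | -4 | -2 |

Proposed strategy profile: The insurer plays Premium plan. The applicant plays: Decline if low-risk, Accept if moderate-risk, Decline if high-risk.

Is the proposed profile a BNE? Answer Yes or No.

No

The insurer plays Premium plan: E[Premium plan] = 0.6·(6) + 0.2·(-4) + 0.2·(6) = 4; E[Basic plan] = -1.4. Best-responding. ✓
The applicant (risk level low-risk), facing Premium plan: Accept gives 7, Decline gives 6. Proposed Decline is not best — profitable deviation exists. ✗
The applicant (risk level moderate-risk), facing Premium plan: Accept gives 0, Decline gives -8. Proposed Accept is best. ✓
The applicant (risk level high-risk), facing Premium plan: Accept gives -4, Decline gives -2. Proposed Decline is best. ✓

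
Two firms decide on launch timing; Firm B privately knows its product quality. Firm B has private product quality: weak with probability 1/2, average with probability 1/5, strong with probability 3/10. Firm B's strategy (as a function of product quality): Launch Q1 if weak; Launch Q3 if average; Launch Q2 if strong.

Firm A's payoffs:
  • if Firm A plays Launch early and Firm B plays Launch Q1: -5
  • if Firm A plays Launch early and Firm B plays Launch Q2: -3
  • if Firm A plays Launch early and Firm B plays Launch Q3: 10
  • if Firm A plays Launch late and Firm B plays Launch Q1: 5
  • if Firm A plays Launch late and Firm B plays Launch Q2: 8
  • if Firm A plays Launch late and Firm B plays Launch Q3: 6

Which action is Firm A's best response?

Launch late

Compute Firm A's expected payoff for each action, taking the expectation over Firm B's type.
E[Launch early] = 1/2·(-5) + 1/5·(10) + 3/10·(-3) = -7/5
E[Launch late] = 1/2·(5) + 1/5·(6) + 3/10·(8) = 61/10
Best response: Launch late (61/10 is the largest).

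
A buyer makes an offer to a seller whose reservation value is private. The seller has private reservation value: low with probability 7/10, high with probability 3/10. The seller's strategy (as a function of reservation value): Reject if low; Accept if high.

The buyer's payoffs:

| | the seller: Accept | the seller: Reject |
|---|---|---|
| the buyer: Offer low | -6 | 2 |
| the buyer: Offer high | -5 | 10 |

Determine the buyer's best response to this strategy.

E[Offer low] = 7/10·(2) + 3/10·(-6) = -2/5
E[Offer high] = 7/10·(10) + 3/10·(-5) = 11/2
Best response: Offer high (11/2 is the largest).

Offer high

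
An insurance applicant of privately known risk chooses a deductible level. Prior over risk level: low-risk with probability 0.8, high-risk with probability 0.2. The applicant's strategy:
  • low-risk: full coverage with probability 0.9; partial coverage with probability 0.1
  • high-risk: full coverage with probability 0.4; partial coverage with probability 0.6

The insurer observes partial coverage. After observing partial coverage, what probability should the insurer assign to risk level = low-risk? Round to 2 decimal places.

0.40

Apply Bayes' rule using the sender's strategy as the likelihood.
P(partial coverage) = 0.8·0.1 + 0.2·0.6 = 0.2
P(low-risk | partial coverage) = (0.8·0.1) / 0.2 = 0.08 / 0.2 = 0.4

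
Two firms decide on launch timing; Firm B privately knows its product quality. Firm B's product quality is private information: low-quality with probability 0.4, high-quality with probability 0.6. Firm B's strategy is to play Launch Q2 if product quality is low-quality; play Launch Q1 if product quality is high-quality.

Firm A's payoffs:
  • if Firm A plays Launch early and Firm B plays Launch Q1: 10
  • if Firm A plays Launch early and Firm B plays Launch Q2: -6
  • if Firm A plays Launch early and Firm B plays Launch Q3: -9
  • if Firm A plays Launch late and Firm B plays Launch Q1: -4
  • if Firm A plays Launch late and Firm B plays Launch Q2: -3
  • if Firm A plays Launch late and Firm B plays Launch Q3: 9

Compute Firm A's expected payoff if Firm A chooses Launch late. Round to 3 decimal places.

E[Launch late] = 0.4·(-3) + 0.6·(-4) = (-1.2) + (-2.4) = -3.6

-3.600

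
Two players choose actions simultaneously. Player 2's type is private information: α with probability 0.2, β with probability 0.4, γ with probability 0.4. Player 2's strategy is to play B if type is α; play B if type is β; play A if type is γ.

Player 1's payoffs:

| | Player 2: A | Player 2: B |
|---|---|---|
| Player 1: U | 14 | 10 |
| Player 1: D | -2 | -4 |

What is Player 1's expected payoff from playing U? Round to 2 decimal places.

E[U] = 0.2·10 + 0.4·10 + 0.4·14 = 2 + 4 + 5.6 = 11.6

11.60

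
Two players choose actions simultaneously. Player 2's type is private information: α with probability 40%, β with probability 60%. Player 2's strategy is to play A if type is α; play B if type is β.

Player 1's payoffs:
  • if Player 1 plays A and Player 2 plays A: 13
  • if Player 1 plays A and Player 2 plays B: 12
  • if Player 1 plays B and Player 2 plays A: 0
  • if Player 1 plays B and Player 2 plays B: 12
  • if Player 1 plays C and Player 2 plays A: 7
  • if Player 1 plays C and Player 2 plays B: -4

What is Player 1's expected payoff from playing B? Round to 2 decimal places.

7.20

E[B] = 0.4·0 + 0.6·12 = 0 + 7.2 = 7.2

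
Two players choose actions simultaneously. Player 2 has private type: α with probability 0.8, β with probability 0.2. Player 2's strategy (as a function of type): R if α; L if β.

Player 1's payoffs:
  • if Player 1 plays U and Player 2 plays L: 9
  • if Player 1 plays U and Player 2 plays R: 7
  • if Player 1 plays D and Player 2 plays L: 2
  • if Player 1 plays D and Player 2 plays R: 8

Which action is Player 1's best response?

U

E[U] = 0.8·(7) + 0.2·(9) = 7.4
E[D] = 0.8·(8) + 0.2·(2) = 6.8
Best response: U (7.4 is the largest).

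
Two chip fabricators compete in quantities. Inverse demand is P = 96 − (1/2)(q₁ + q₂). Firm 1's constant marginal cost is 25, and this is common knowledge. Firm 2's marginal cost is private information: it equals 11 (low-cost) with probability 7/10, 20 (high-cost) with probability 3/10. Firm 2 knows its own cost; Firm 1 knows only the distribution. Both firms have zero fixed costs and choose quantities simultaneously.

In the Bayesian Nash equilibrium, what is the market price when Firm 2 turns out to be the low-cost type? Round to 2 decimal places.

43.55

Type-c best response for Firm 2: q₂(c) = (96 − c) − q₁/2.
Firm 1 maximizes expected profit; its first-order condition is 96 − q₁ − (1/2)E[q₂] − 25 = 0.
Substituting E[q₂] and solving: E[c₂] = 13.7, so q₁ = (96 − 2·25 + 13.7)/(3/2) = 39.8.
q₂(low-cost) = 65.1, so P = 96 − (1/2)·(39.8 + 65.1) = 43.55.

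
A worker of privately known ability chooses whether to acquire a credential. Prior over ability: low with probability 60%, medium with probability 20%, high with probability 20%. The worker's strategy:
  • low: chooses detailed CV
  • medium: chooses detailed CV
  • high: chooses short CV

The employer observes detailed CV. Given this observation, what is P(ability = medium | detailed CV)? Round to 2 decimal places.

0.25

Apply Bayes' rule using the sender's strategy as the likelihood.
P(detailed CV) = 0.6·1 + 0.2·1 + 0.2·0 = 0.8
P(medium | detailed CV) = (0.2·1) / 0.8 = 0.2 / 0.8 = 0.25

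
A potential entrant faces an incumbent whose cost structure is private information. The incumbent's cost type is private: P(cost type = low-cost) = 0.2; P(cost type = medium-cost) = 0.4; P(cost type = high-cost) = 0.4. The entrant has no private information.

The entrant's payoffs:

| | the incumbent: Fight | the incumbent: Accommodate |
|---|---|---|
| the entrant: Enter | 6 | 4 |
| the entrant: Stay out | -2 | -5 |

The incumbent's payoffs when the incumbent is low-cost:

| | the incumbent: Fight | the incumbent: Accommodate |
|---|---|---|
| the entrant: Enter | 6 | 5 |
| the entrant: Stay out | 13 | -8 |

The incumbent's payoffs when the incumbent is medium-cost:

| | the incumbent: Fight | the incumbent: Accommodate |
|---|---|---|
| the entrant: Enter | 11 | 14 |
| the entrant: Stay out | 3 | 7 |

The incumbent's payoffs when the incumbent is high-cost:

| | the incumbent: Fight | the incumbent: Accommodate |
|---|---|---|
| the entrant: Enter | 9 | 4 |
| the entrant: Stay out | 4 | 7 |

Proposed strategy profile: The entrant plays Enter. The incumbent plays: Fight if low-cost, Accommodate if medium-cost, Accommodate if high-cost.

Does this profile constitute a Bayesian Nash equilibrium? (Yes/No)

No

The entrant plays Enter: E[Enter] = 0.2·(6) + 0.4·(4) + 0.4·(4) = 4.4; E[Stay out] = -4.4. Best-responding. ✓
The incumbent (cost type low-cost), facing Enter: Fight gives 6, Accommodate gives 5. Proposed Fight is best. ✓
The incumbent (cost type medium-cost), facing Enter: Fight gives 11, Accommodate gives 14. Proposed Accommodate is best. ✓
The incumbent (cost type high-cost), facing Enter: Fight gives 9, Accommodate gives 4. Proposed Accommodate is not best — profitable deviation exists. ✗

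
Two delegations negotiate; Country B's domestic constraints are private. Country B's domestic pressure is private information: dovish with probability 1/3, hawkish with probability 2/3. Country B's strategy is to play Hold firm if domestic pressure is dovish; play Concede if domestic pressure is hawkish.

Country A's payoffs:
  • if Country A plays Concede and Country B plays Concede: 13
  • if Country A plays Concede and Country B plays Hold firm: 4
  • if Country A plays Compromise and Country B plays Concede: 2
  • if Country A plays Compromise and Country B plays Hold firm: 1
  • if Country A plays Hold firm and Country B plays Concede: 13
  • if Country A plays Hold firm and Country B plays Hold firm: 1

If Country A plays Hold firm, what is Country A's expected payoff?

9

Take the expectation over Country B's domestic pressure, weighting each type's action by its prior probability.
E[Hold firm] = 1/3·1 + 2/3·13 = 1/3 + 26/3 = 9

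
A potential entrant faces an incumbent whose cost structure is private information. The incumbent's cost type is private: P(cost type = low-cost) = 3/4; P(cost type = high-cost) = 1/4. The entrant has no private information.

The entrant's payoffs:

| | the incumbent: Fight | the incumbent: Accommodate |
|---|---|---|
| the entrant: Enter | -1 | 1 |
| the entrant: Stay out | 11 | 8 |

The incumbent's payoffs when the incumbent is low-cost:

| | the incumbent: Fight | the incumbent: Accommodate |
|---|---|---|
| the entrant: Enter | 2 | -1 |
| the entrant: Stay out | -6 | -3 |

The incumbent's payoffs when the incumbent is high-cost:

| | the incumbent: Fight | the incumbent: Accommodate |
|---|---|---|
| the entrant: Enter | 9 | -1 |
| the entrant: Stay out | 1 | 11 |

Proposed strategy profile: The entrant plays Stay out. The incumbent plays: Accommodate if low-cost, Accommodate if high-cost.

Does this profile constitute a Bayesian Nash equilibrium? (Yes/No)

Yes

The entrant plays Stay out: E[Stay out] = 3/4·(8) + 1/4·(8) = 8; E[Enter] = 1. Best-responding. ✓
The incumbent (cost type low-cost), facing Stay out: Fight gives -6, Accommodate gives -3. Proposed Accommodate is best. ✓
The incumbent (cost type high-cost), facing Stay out: Fight gives 1, Accommodate gives 11. Proposed Accommodate is best. ✓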